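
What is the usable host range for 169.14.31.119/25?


Network: 169.14.31.0
Broadcast: 169.14.31.127
First usable = network + 1
Last usable = broadcast - 1
Range: 169.14.31.1 to 169.14.31.126


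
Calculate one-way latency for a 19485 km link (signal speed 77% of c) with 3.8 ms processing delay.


Speed = 0.77 * 3e5 km/s = 231000 km/s
Propagation delay = 19485 / 231000 = 0.0844 s = 84.3506 ms
Processing delay = 3.8 ms
Total one-way latency = 88.1506 ms


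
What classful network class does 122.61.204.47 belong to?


First octet: 122
Binary: 01111010
0xxxxxxx -> Class A (1-126)
Class A, default mask 255.0.0.0 (/8)


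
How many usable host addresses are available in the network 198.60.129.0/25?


Host bits = 32 - 25 = 7
Total addresses = 2^7 = 128
Usable = total - 2 (network and broadcast)
Usable hosts: 126


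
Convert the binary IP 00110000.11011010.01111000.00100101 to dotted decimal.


00110000 = 48
11011010 = 218
01111000 = 120
00100101 = 37
IP: 48.218.120.37


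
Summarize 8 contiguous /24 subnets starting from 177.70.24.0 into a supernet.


Original prefix: /24
Number of subnets: 8 = 2^3
New prefix = 24 - 3 = 21
Supernet: 177.70.24.0/21


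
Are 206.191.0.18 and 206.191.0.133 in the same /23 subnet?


Mask: 255.255.254.0
206.191.0.18 AND mask = 206.191.0.0
206.191.0.133 AND mask = 206.191.0.0
Yes, same subnet (206.191.0.0)


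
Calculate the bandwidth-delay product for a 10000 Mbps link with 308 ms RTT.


BDP = bandwidth * RTT
= 10000 Mbps * 308 ms
= 10000 * 1e6 * 308 / 1000 bits
= 3080000000 bits
= 385000000 bytes
= 375976.5625 KB
BDP = 3080000000 bits (385000000 bytes)


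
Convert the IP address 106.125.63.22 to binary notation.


106 = 01101010
125 = 01111101
63 = 00111111
22 = 00010110
Binary: 01101010.01111101.00111111.00010110


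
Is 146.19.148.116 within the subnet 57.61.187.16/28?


Subnet network: 57.61.187.16
Test IP AND mask: 146.19.148.112
No, 146.19.148.116 is not in 57.61.187.16/28


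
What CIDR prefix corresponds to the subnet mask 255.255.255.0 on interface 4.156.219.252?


Binary: 11111111.11111111.11111111.00000000
Count leading 1s
Prefix: /24


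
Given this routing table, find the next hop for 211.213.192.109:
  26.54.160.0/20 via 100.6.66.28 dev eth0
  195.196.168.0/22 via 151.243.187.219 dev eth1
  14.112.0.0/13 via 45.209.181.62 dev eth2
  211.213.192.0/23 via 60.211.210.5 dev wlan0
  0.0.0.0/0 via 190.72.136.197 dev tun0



Longest prefix match for 211.213.192.109:
  /20 26.54.160.0: no
  /22 195.196.168.0: no
  /13 14.112.0.0: no
  /23 211.213.192.0: MATCH
  /0 0.0.0.0: MATCH
Selected: next-hop 60.211.210.5 via wlan0 (matched /23)


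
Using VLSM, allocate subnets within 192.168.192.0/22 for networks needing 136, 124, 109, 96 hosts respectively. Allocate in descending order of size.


136 hosts -> /24 (254 usable): 192.168.192.0/24
124 hosts -> /25 (126 usable): 192.168.193.0/25
109 hosts -> /25 (126 usable): 192.168.193.128/25
96 hosts -> /25 (126 usable): 192.168.194.0/25
Allocation: 192.168.192.0/24 (136 hosts, 254 usable); 192.168.193.0/25 (124 hosts, 126 usable); 192.168.193.128/25 (109 hosts, 126 usable); 192.168.194.0/25 (96 hosts, 126 usable)


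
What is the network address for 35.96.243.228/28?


IP:   00100011.01100000.11110011.11100100
Mask: 11111111.11111111.11111111.11110000
AND operation:
Net:  00100011.01100000.11110011.11100000
Network: 35.96.243.224/28


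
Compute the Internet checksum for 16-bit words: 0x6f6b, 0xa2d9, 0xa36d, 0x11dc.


Sum all words (with carry folding):
+ 0x6f6b = 0x6f6b
+ 0xa2d9 = 0x1245
+ 0xa36d = 0xb5b2
+ 0x11dc = 0xc78e
One's complement: ~0xc78e
Checksum = 0x3871


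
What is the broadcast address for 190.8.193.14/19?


Network: 190.8.192.0/19
Host bits = 13
Set all host bits to 1:
Broadcast: 190.8.223.255


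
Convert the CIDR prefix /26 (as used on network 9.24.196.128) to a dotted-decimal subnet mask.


/26 means 26 network bits, 6 host bits
Binary: 11111111111111111111111111000000
Mask: 255.255.255.192


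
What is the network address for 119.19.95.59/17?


IP:   01110111.00010011.01011111.00111011
Mask: 11111111.11111111.10000000.00000000
AND operation:
Net:  01110111.00010011.00000000.00000000
Network: 119.19.0.0/17


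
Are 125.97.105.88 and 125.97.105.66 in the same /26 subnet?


Mask: 255.255.255.192
125.97.105.88 AND mask = 125.97.105.64
125.97.105.66 AND mask = 125.97.105.64
Yes, same subnet (125.97.105.64)


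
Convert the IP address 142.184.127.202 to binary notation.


142 = 10001110
184 = 10111000
127 = 01111111
202 = 11001010
Binary: 10001110.10111000.01111111.11001010


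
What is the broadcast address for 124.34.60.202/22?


Network: 124.34.60.0/22
Host bits = 10
Set all host bits to 1:
Broadcast: 124.34.63.255


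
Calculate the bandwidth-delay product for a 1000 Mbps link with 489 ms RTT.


BDP = bandwidth * RTT
= 1000 Mbps * 489 ms
= 1000 * 1e6 * 489 / 1000 bits
= 489000000 bits
= 61125000 bytes
= 59692.3828 KB
BDP = 489000000 bits (61125000 bytes)


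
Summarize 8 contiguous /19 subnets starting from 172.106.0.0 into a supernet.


Original prefix: /19
Number of subnets: 8 = 2^3
New prefix = 19 - 3 = 16
Supernet: 172.106.0.0/16


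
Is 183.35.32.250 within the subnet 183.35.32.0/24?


Subnet network: 183.35.32.0
Test IP AND mask: 183.35.32.0
Yes, 183.35.32.250 is in 183.35.32.0/24


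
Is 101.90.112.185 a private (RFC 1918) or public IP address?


RFC 1918 private ranges:
  10.0.0.0/8 (10.0.0.0 - 10.255.255.255)
  172.16.0.0/12 (172.16.0.0 - 172.31.255.255)
  192.168.0.0/16 (192.168.0.0 - 192.168.255.255)
Public (not in any RFC 1918 range)


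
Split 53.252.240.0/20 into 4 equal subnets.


New prefix = 20 + 2 = 22
Each subnet has 1024 addresses
  53.252.240.0/22
  53.252.244.0/22
  53.252.248.0/22
  53.252.252.0/22
Subnets: 53.252.240.0/22, 53.252.244.0/22, 53.252.248.0/22, 53.252.252.0/22


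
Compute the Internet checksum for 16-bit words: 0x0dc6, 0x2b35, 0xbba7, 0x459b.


Sum all words (with carry folding):
+ 0x0dc6 = 0x0dc6
+ 0x2b35 = 0x38fb
+ 0xbba7 = 0xf4a2
+ 0x459b = 0x3a3e
One's complement: ~0x3a3e
Checksum = 0xc5c1


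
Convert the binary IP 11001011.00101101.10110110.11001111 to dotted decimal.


11001011 = 203
00101101 = 45
10110110 = 182
11001111 = 207
IP: 203.45.182.207


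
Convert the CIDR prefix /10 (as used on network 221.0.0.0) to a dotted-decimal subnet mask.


/10 means 10 network bits, 22 host bits
Binary: 11111111110000000000000000000000
Mask: 255.192.0.0


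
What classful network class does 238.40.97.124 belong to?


First octet: 238
Binary: 11101110
1110xxxx -> Class D (224-239)
Class D (multicast), default mask N/A


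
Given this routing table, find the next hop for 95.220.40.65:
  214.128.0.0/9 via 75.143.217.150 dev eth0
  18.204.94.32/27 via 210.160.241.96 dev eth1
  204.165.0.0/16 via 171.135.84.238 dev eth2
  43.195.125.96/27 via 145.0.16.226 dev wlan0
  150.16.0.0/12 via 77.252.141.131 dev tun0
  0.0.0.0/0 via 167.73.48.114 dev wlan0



Longest prefix match for 95.220.40.65:
  /9 214.128.0.0: no
  /27 18.204.94.32: no
  /16 204.165.0.0: no
  /27 43.195.125.96: no
  /12 150.16.0.0: no
  /0 0.0.0.0: MATCH
Selected: next-hop 167.73.48.114 via wlan0 (matched /0)


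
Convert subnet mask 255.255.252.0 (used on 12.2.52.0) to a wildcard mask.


Subnet mask: 255.255.252.0
Wildcard = 255.255.255.255 - subnet mask
255 - 255 = 0
255 - 255 = 0
255 - 252 = 3
255 - 0 = 255
Wildcard: 0.0.3.255


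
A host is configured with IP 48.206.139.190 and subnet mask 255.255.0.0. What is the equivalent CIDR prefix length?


Binary: 11111111.11111111.00000000.00000000
Count leading 1s
Prefix: /16


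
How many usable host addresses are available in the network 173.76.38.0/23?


Host bits = 32 - 23 = 9
Total addresses = 2^9 = 512
Usable = total - 2 (network and broadcast)
Usable hosts: 510


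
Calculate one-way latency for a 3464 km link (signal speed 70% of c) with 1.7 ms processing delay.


Speed = 0.7 * 3e5 km/s = 210000 km/s
Propagation delay = 3464 / 210000 = 0.0165 s = 16.4952 ms
Processing delay = 1.7 ms
Total one-way latency = 18.1952 ms


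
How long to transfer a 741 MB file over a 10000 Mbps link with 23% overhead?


Effective throughput = 10000 * (1 - 23/100) = 7700 Mbps
File size in Mb = 741 * 8 = 5928 Mb
Time = 5928 / 7700
Time = 0.7699 seconds


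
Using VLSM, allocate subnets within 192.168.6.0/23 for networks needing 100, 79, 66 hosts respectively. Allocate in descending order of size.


100 hosts -> /25 (126 usable): 192.168.6.0/25
79 hosts -> /25 (126 usable): 192.168.6.128/25
66 hosts -> /25 (126 usable): 192.168.7.0/25
Allocation: 192.168.6.0/25 (100 hosts, 126 usable); 192.168.6.128/25 (79 hosts, 126 usable); 192.168.7.0/25 (66 hosts, 126 usable)


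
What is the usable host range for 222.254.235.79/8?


Network: 222.0.0.0
Broadcast: 222.255.255.255
First usable = network + 1
Last usable = broadcast - 1
Range: 222.0.0.1 to 222.255.255.254


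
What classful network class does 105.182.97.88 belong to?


First octet: 105
Binary: 01101001
0xxxxxxx -> Class A (1-126)
Class A, default mask 255.0.0.0 (/8)


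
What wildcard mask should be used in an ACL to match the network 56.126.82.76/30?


Subnet mask: 255.255.255.252
Wildcard = 255.255.255.255 - subnet mask
255 - 255 = 0
255 - 255 = 0
255 - 255 = 0
255 - 252 = 3
Wildcard: 0.0.0.3


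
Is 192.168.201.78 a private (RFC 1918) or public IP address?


RFC 1918 private ranges:
  10.0.0.0/8 (10.0.0.0 - 10.255.255.255)
  172.16.0.0/12 (172.16.0.0 - 172.31.255.255)
  192.168.0.0/16 (192.168.0.0 - 192.168.255.255)
Private (in 192.168.0.0/16)


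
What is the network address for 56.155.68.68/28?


IP:   00111000.10011011.01000100.01000100
Mask: 11111111.11111111.11111111.11110000
AND operation:
Net:  00111000.10011011.01000100.01000000
Network: 56.155.68.64/28


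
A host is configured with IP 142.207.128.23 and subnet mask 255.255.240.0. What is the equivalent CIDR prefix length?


Binary: 11111111.11111111.11110000.00000000
Count leading 1s
Prefix: /20


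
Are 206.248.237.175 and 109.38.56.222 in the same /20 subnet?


Mask: 255.255.240.0
206.248.237.175 AND mask = 206.248.224.0
109.38.56.222 AND mask = 109.38.48.0
No, different subnets (206.248.224.0 vs 109.38.48.0)


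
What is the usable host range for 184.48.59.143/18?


Network: 184.48.0.0
Broadcast: 184.48.63.255
First usable = network + 1
Last usable = broadcast - 1
Range: 184.48.0.1 to 184.48.63.254


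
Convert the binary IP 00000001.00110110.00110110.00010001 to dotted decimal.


00000001 = 1
00110110 = 54
00110110 = 54
00010001 = 17
IP: 1.54.54.17


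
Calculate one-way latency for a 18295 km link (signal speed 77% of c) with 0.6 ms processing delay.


Speed = 0.77 * 3e5 km/s = 231000 km/s
Propagation delay = 18295 / 231000 = 0.0792 s = 79.1991 ms
Processing delay = 0.6 ms
Total one-way latency = 79.7991 ms


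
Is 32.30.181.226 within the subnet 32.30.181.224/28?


Subnet network: 32.30.181.224
Test IP AND mask: 32.30.181.224
Yes, 32.30.181.226 is in 32.30.181.224/28


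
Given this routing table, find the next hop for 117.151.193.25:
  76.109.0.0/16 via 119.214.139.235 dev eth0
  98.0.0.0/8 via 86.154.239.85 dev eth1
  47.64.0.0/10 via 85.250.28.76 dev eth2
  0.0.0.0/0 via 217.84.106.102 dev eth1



Longest prefix match for 117.151.193.25:
  /16 76.109.0.0: no
  /8 98.0.0.0: no
  /10 47.64.0.0: no
  /0 0.0.0.0: MATCH
Selected: next-hop 217.84.106.102 via eth1 (matched /0)


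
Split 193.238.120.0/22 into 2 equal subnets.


New prefix = 22 + 1 = 23
Each subnet has 512 addresses
  193.238.120.0/23
  193.238.122.0/23
Subnets: 193.238.120.0/23, 193.238.122.0/23


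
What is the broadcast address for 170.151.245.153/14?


Network: 170.148.0.0/14
Host bits = 18
Set all host bits to 1:
Broadcast: 170.151.255.255


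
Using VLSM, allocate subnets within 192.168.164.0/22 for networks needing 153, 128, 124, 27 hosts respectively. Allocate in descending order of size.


153 hosts -> /24 (254 usable): 192.168.164.0/24
128 hosts -> /24 (254 usable): 192.168.165.0/24
124 hosts -> /25 (126 usable): 192.168.166.0/25
27 hosts -> /27 (30 usable): 192.168.166.128/27
Allocation: 192.168.164.0/24 (153 hosts, 254 usable); 192.168.165.0/24 (128 hosts, 254 usable); 192.168.166.0/25 (124 hosts, 126 usable); 192.168.166.128/27 (27 hosts, 30 usable)


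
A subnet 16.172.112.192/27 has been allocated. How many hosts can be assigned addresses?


Host bits = 32 - 27 = 5
Total addresses = 2^5 = 32
Usable = total - 2 (network and broadcast)
Usable hosts: 30


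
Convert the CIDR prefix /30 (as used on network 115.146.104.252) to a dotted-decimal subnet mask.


/30 means 30 network bits, 2 host bits
Binary: 11111111111111111111111111111100
Mask: 255.255.255.252


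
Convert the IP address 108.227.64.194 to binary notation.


108 = 01101100
227 = 11100011
64 = 01000000
194 = 11000010
Binary: 01101100.11100011.01000000.11000010


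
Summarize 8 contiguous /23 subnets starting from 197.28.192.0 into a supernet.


Original prefix: /23
Number of subnets: 8 = 2^3
New prefix = 23 - 3 = 20
Supernet: 197.28.192.0/20


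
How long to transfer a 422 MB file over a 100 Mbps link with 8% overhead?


Effective throughput = 100 * (1 - 8/100) = 92 Mbps
File size in Mb = 422 * 8 = 3376 Mb
Time = 3376 / 92
Time = 36.6957 seconds


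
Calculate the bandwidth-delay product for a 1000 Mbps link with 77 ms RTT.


BDP = bandwidth * RTT
= 1000 Mbps * 77 ms
= 1000 * 1e6 * 77 / 1000 bits
= 77000000 bits
= 9625000 bytes
= 9399.4141 KB
BDP = 77000000 bits (9625000 bytes)


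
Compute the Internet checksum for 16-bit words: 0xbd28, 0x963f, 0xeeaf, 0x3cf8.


Sum all words (with carry folding):
+ 0xbd28 = 0xbd28
+ 0x963f = 0x5368
+ 0xeeaf = 0x4218
+ 0x3cf8 = 0x7f10
One's complement: ~0x7f10
Checksum = 0x80ef


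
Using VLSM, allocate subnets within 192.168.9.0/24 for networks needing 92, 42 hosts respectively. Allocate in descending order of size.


92 hosts -> /25 (126 usable): 192.168.9.0/25
42 hosts -> /26 (62 usable): 192.168.9.128/26
Allocation: 192.168.9.0/25 (92 hosts, 126 usable); 192.168.9.128/26 (42 hosts, 62 usable)


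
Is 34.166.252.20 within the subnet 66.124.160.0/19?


Subnet network: 66.124.160.0
Test IP AND mask: 34.166.224.0
No, 34.166.252.20 is not in 66.124.160.0/19


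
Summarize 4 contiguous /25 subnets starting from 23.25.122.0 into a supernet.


Original prefix: /25
Number of subnets: 4 = 2^2
New prefix = 25 - 2 = 23
Supernet: 23.25.122.0/23


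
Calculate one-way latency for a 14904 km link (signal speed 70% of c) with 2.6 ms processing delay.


Speed = 0.7 * 3e5 km/s = 210000 km/s
Propagation delay = 14904 / 210000 = 0.071 s = 70.9714 ms
Processing delay = 2.6 ms
Total one-way latency = 73.5714 ms


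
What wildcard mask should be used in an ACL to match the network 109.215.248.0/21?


Subnet mask: 255.255.248.0
Wildcard = 255.255.255.255 - subnet mask
255 - 255 = 0
255 - 255 = 0
255 - 248 = 7
255 - 0 = 255
Wildcard: 0.0.7.255


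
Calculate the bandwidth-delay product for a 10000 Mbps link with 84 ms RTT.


BDP = bandwidth * RTT
= 10000 Mbps * 84 ms
= 10000 * 1e6 * 84 / 1000 bits
= 840000000 bits
= 105000000 bytes
= 102539.0625 KB
BDP = 840000000 bits (105000000 bytes)


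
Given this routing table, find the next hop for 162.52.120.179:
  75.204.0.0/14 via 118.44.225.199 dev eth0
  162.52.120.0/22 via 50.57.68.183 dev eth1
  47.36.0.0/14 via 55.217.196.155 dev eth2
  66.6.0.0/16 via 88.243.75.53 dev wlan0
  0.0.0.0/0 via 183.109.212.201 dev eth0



Longest prefix match for 162.52.120.179:
  /14 75.204.0.0: no
  /22 162.52.120.0: MATCH
  /14 47.36.0.0: no
  /16 66.6.0.0: no
  /0 0.0.0.0: MATCH
Selected: next-hop 50.57.68.183 via eth1 (matched /22)


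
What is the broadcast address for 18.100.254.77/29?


Network: 18.100.254.72/29
Host bits = 3
Set all host bits to 1:
Broadcast: 18.100.254.79


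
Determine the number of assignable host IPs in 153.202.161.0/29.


Host bits = 32 - 29 = 3
Total addresses = 2^3 = 8
Usable = total - 2 (network and broadcast)
Usable hosts: 6


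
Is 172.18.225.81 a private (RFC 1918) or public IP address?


RFC 1918 private ranges:
  10.0.0.0/8 (10.0.0.0 - 10.255.255.255)
  172.16.0.0/12 (172.16.0.0 - 172.31.255.255)
  192.168.0.0/16 (192.168.0.0 - 192.168.255.255)
Private (in 172.16.0.0/12)


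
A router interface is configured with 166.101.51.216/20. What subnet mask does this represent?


/20 means 20 network bits, 12 host bits
Binary: 11111111111111111111000000000000
Mask: 255.255.240.0


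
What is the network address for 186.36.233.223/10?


IP:   10111010.00100100.11101001.11011111
Mask: 11111111.11000000.00000000.00000000
AND operation:
Net:  10111010.00000000.00000000.00000000
Network: 186.0.0.0/10


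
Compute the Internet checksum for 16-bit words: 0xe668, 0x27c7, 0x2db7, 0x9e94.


Sum all words (with carry folding):
+ 0xe668 = 0xe668
+ 0x27c7 = 0x0e30
+ 0x2db7 = 0x3be7
+ 0x9e94 = 0xda7b
One's complement: ~0xda7b
Checksum = 0x2584


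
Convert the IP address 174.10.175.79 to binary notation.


174 = 10101110
10 = 00001010
175 = 10101111
79 = 01001111
Binary: 10101110.00001010.10101111.01001111


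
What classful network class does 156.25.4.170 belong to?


First octet: 156
Binary: 10011100
10xxxxxx -> Class B (128-191)
Class B, default mask 255.255.0.0 (/16)


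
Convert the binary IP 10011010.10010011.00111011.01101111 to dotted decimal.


10011010 = 154
10010011 = 147
00111011 = 59
01101111 = 111
IP: 154.147.59.111


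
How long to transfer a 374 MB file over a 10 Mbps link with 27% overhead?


Effective throughput = 10 * (1 - 27/100) = 7.3 Mbps
File size in Mb = 374 * 8 = 2992 Mb
Time = 2992 / 7.3
Time = 409.863 seconds


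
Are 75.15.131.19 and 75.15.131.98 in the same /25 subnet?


Mask: 255.255.255.128
75.15.131.19 AND mask = 75.15.131.0
75.15.131.98 AND mask = 75.15.131.0
Yes, same subnet (75.15.131.0)


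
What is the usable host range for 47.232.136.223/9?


Network: 47.128.0.0
Broadcast: 47.255.255.255
First usable = network + 1
Last usable = broadcast - 1
Range: 47.128.0.1 to 47.255.255.254


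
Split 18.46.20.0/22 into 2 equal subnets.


New prefix = 22 + 1 = 23
Each subnet has 512 addresses
  18.46.20.0/23
  18.46.22.0/23
Subnets: 18.46.20.0/23, 18.46.22.0/23


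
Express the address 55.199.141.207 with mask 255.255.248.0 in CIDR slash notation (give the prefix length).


Binary: 11111111.11111111.11111000.00000000
Count leading 1s
Prefix: /21


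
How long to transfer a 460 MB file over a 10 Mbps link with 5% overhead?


Effective throughput = 10 * (1 - 5/100) = 9.5 Mbps
File size in Mb = 460 * 8 = 3680 Mb
Time = 3680 / 9.5
Time = 387.3684 seconds


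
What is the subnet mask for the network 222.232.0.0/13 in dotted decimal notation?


/13 means 13 network bits, 19 host bits
Binary: 11111111111110000000000000000000
Mask: 255.248.0.0


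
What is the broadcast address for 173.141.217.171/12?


Network: 173.128.0.0/12
Host bits = 20
Set all host bits to 1:
Broadcast: 173.143.255.255


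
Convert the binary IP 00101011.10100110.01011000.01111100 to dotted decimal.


00101011 = 43
10100110 = 166
01011000 = 88
01111100 = 124
IP: 43.166.88.124


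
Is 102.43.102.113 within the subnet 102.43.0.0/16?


Subnet network: 102.43.0.0
Test IP AND mask: 102.43.0.0
Yes, 102.43.102.113 is in 102.43.0.0/16


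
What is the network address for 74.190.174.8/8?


IP:   01001010.10111110.10101110.00001000
Mask: 11111111.00000000.00000000.00000000
AND operation:
Net:  01001010.00000000.00000000.00000000
Network: 74.0.0.0/8


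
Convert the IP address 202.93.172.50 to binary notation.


202 = 11001010
93 = 01011101
172 = 10101100
50 = 00110010
Binary: 11001010.01011101.10101100.00110010


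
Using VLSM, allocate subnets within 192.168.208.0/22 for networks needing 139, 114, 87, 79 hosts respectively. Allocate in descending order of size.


139 hosts -> /24 (254 usable): 192.168.208.0/24
114 hosts -> /25 (126 usable): 192.168.209.0/25
87 hosts -> /25 (126 usable): 192.168.209.128/25
79 hosts -> /25 (126 usable): 192.168.210.0/25
Allocation: 192.168.208.0/24 (139 hosts, 254 usable); 192.168.209.0/25 (114 hosts, 126 usable); 192.168.209.128/25 (87 hosts, 126 usable); 192.168.210.0/25 (79 hosts, 126 usable)


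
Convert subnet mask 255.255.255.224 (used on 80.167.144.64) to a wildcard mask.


Subnet mask: 255.255.255.224
Wildcard = 255.255.255.255 - subnet mask
255 - 255 = 0
255 - 255 = 0
255 - 255 = 0
255 - 224 = 31
Wildcard: 0.0.0.31


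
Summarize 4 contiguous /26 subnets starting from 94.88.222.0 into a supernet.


Original prefix: /26
Number of subnets: 4 = 2^2
New prefix = 26 - 2 = 24
Supernet: 94.88.222.0/24


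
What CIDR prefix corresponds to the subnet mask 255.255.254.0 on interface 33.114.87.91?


Binary: 11111111.11111111.11111110.00000000
Count leading 1s
Prefix: /23


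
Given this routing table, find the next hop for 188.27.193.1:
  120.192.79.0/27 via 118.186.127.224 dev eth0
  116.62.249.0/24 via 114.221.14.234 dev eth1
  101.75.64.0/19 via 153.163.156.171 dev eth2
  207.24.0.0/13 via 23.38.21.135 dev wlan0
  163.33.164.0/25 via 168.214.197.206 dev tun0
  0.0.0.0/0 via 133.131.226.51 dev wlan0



Longest prefix match for 188.27.193.1:
  /27 120.192.79.0: no
  /24 116.62.249.0: no
  /19 101.75.64.0: no
  /13 207.24.0.0: no
  /25 163.33.164.0: no
  /0 0.0.0.0: MATCH
Selected: next-hop 133.131.226.51 via wlan0 (matched /0)


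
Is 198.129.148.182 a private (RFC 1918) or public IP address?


RFC 1918 private ranges:
  10.0.0.0/8 (10.0.0.0 - 10.255.255.255)
  172.16.0.0/12 (172.16.0.0 - 172.31.255.255)
  192.168.0.0/16 (192.168.0.0 - 192.168.255.255)
Public (not in any RFC 1918 range)


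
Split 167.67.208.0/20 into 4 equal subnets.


New prefix = 20 + 2 = 22
Each subnet has 1024 addresses
  167.67.208.0/22
  167.67.212.0/22
  167.67.216.0/22
  167.67.220.0/22
Subnets: 167.67.208.0/22, 167.67.212.0/22, 167.67.216.0/22, 167.67.220.0/22


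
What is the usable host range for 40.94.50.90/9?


Network: 40.0.0.0
Broadcast: 40.127.255.255
First usable = network + 1
Last usable = broadcast - 1
Range: 40.0.0.1 to 40.127.255.254


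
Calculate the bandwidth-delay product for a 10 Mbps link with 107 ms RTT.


BDP = bandwidth * RTT
= 10 Mbps * 107 ms
= 10 * 1e6 * 107 / 1000 bits
= 1070000 bits
= 133750 bytes
= 130.6152 KB
BDP = 1070000 bits (133750 bytes)


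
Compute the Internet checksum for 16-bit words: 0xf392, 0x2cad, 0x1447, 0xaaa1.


Sum all words (with carry folding):
+ 0xf392 = 0xf392
+ 0x2cad = 0x2040
+ 0x1447 = 0x3487
+ 0xaaa1 = 0xdf28
One's complement: ~0xdf28
Checksum = 0x20d7


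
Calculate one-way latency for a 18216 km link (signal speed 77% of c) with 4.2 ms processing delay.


Speed = 0.77 * 3e5 km/s = 231000 km/s
Propagation delay = 18216 / 231000 = 0.0789 s = 78.8571 ms
Processing delay = 4.2 ms
Total one-way latency = 83.0571 ms


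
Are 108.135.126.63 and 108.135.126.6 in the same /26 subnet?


Mask: 255.255.255.192
108.135.126.63 AND mask = 108.135.126.0
108.135.126.6 AND mask = 108.135.126.0
Yes, same subnet (108.135.126.0)


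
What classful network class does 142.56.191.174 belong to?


First octet: 142
Binary: 10001110
10xxxxxx -> Class B (128-191)
Class B, default mask 255.255.0.0 (/16)


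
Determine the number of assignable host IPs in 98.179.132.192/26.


Host bits = 32 - 26 = 6
Total addresses = 2^6 = 64
Usable = total - 2 (network and broadcast)
Usable hosts: 62


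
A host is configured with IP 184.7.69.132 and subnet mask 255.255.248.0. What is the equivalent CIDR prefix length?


Binary: 11111111.11111111.11111000.00000000
Count leading 1s
Prefix: /21


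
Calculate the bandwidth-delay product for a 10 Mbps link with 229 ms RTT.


BDP = bandwidth * RTT
= 10 Mbps * 229 ms
= 10 * 1e6 * 229 / 1000 bits
= 2290000 bits
= 286250 bytes
= 279.541 KB
BDP = 2290000 bits (286250 bytes)


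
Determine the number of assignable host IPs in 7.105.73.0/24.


Host bits = 32 - 24 = 8
Total addresses = 2^8 = 256
Usable = total - 2 (network and broadcast)
Usable hosts: 254


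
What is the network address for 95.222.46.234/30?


IP:   01011111.11011110.00101110.11101010
Mask: 11111111.11111111.11111111.11111100
AND operation:
Net:  01011111.11011110.00101110.11101000
Network: 95.222.46.232/30


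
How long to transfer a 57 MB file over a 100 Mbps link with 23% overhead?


Effective throughput = 100 * (1 - 23/100) = 77 Mbps
File size in Mb = 57 * 8 = 456 Mb
Time = 456 / 77
Time = 5.9221 seconds


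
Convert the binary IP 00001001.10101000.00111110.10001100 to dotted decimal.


00001001 = 9
10101000 = 168
00111110 = 62
10001100 = 140
IP: 9.168.62.140


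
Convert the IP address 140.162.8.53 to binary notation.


140 = 10001100
162 = 10100010
8 = 00001000
53 = 00110101
Binary: 10001100.10100010.00001000.00110101


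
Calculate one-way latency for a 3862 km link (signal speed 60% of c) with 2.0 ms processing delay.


Speed = 0.6 * 3e5 km/s = 180000 km/s
Propagation delay = 3862 / 180000 = 0.0215 s = 21.4556 ms
Processing delay = 2.0 ms
Total one-way latency = 23.4556 ms


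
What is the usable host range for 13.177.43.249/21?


Network: 13.177.40.0
Broadcast: 13.177.47.255
First usable = network + 1
Last usable = broadcast - 1
Range: 13.177.40.1 to 13.177.47.254


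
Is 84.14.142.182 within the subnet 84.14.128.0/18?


Subnet network: 84.14.128.0
Test IP AND mask: 84.14.128.0
Yes, 84.14.142.182 is in 84.14.128.0/18


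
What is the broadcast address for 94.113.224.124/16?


Network: 94.113.0.0/16
Host bits = 16
Set all host bits to 1:
Broadcast: 94.113.255.255


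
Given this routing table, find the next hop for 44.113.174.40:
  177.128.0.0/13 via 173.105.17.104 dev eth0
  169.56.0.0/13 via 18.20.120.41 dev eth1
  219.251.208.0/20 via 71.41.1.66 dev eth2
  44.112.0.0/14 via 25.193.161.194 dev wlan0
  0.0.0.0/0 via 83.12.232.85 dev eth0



Longest prefix match for 44.113.174.40:
  /13 177.128.0.0: no
  /13 169.56.0.0: no
  /20 219.251.208.0: no
  /14 44.112.0.0: MATCH
  /0 0.0.0.0: MATCH
Selected: next-hop 25.193.161.194 via wlan0 (matched /14)


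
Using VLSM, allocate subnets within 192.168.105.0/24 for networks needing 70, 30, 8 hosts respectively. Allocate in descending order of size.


70 hosts -> /25 (126 usable): 192.168.105.0/25
30 hosts -> /27 (30 usable): 192.168.105.128/27
8 hosts -> /28 (14 usable): 192.168.105.160/28
Allocation: 192.168.105.0/25 (70 hosts, 126 usable); 192.168.105.128/27 (30 hosts, 30 usable); 192.168.105.160/28 (8 hosts, 14 usable)


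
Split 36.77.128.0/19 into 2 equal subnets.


New prefix = 19 + 1 = 20
Each subnet has 4096 addresses
  36.77.128.0/20
  36.77.144.0/20
Subnets: 36.77.128.0/20, 36.77.144.0/20


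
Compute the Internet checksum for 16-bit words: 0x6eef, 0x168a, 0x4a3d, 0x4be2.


Sum all words (with carry folding):
+ 0x6eef = 0x6eef
+ 0x168a = 0x8579
+ 0x4a3d = 0xcfb6
+ 0x4be2 = 0x1b99
One's complement: ~0x1b99
Checksum = 0xe466


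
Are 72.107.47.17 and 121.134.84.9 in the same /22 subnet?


Mask: 255.255.252.0
72.107.47.17 AND mask = 72.107.44.0
121.134.84.9 AND mask = 121.134.84.0
No, different subnets (72.107.44.0 vs 121.134.84.0)


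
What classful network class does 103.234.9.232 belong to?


First octet: 103
Binary: 01100111
0xxxxxxx -> Class A (1-126)
Class A, default mask 255.0.0.0 (/8)


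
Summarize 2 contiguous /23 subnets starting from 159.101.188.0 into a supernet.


Original prefix: /23
Number of subnets: 2 = 2^1
New prefix = 23 - 1 = 22
Supernet: 159.101.188.0/22


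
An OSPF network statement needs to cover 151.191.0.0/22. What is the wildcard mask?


Subnet mask: 255.255.252.0
Wildcard = 255.255.255.255 - subnet mask
255 - 255 = 0
255 - 255 = 0
255 - 252 = 3
255 - 0 = 255
Wildcard: 0.0.3.255


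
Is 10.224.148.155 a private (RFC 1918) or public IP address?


RFC 1918 private ranges:
  10.0.0.0/8 (10.0.0.0 - 10.255.255.255)
  172.16.0.0/12 (172.16.0.0 - 172.31.255.255)
  192.168.0.0/16 (192.168.0.0 - 192.168.255.255)
Private (in 10.0.0.0/8)


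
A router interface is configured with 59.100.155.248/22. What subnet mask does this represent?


/22 means 22 network bits, 10 host bits
Binary: 11111111111111111111110000000000
Mask: 255.255.252.0


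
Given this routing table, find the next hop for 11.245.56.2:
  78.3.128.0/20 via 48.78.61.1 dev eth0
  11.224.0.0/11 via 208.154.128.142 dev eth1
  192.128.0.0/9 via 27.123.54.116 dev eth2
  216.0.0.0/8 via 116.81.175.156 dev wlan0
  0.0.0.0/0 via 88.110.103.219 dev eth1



Longest prefix match for 11.245.56.2:
  /20 78.3.128.0: no
  /11 11.224.0.0: MATCH
  /9 192.128.0.0: no
  /8 216.0.0.0: no
  /0 0.0.0.0: MATCH
Selected: next-hop 208.154.128.142 via eth1 (matched /11)


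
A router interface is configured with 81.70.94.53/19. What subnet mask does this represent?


/19 means 19 network bits, 13 host bits
Binary: 11111111111111111110000000000000
Mask: 255.255.224.0


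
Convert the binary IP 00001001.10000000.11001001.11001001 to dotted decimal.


00001001 = 9
10000000 = 128
11001001 = 201
11001001 = 201
IP: 9.128.201.201


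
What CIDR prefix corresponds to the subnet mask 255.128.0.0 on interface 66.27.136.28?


Binary: 11111111.10000000.00000000.00000000
Count leading 1s
Prefix: /9


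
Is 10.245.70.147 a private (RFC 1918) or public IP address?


RFC 1918 private ranges:
  10.0.0.0/8 (10.0.0.0 - 10.255.255.255)
  172.16.0.0/12 (172.16.0.0 - 172.31.255.255)
  192.168.0.0/16 (192.168.0.0 - 192.168.255.255)
Private (in 10.0.0.0/8)


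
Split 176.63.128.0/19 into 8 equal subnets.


New prefix = 19 + 3 = 22
Each subnet has 1024 addresses
  176.63.128.0/22
  176.63.132.0/22
  176.63.136.0/22
  176.63.140.0/22
  176.63.144.0/22
  176.63.148.0/22
  176.63.152.0/22
  176.63.156.0/22
Subnets: 176.63.128.0/22, 176.63.132.0/22, 176.63.136.0/22, 176.63.140.0/22, 176.63.144.0/22, 176.63.148.0/22, 176.63.152.0/22, 176.63.156.0/22


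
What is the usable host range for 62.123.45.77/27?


Network: 62.123.45.64
Broadcast: 62.123.45.95
First usable = network + 1
Last usable = broadcast - 1
Range: 62.123.45.65 to 62.123.45.94


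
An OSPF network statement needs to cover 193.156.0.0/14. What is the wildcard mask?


Subnet mask: 255.252.0.0
Wildcard = 255.255.255.255 - subnet mask
255 - 255 = 0
255 - 252 = 3
255 - 0 = 255
255 - 0 = 255
Wildcard: 0.3.255.255


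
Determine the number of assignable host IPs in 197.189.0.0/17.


Host bits = 32 - 17 = 15
Total addresses = 2^15 = 32768
Usable = total - 2 (network and broadcast)
Usable hosts: 32766


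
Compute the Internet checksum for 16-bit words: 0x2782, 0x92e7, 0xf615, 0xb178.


Sum all words (with carry folding):
+ 0x2782 = 0x2782
+ 0x92e7 = 0xba69
+ 0xf615 = 0xb07f
+ 0xb178 = 0x61f8
One's complement: ~0x61f8
Checksum = 0x9e07


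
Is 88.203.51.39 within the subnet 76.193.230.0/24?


Subnet network: 76.193.230.0
Test IP AND mask: 88.203.51.0
No, 88.203.51.39 is not in 76.193.230.0/24


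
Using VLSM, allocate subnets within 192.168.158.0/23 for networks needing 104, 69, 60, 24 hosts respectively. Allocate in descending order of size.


104 hosts -> /25 (126 usable): 192.168.158.0/25
69 hosts -> /25 (126 usable): 192.168.158.128/25
60 hosts -> /26 (62 usable): 192.168.159.0/26
24 hosts -> /27 (30 usable): 192.168.159.64/27
Allocation: 192.168.158.0/25 (104 hosts, 126 usable); 192.168.158.128/25 (69 hosts, 126 usable); 192.168.159.0/26 (60 hosts, 62 usable); 192.168.159.64/27 (24 hosts, 30 usable)


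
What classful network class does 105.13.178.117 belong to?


First octet: 105
Binary: 01101001
0xxxxxxx -> Class A (1-126)
Class A, default mask 255.0.0.0 (/8)


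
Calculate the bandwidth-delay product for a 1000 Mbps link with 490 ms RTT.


BDP = bandwidth * RTT
= 1000 Mbps * 490 ms
= 1000 * 1e6 * 490 / 1000 bits
= 490000000 bits
= 61250000 bytes
= 59814.4531 KB
BDP = 490000000 bits (61250000 bytes)


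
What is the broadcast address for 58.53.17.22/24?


Network: 58.53.17.0/24
Host bits = 8
Set all host bits to 1:
Broadcast: 58.53.17.255


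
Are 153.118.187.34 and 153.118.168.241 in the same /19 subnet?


Mask: 255.255.224.0
153.118.187.34 AND mask = 153.118.160.0
153.118.168.241 AND mask = 153.118.160.0
Yes, same subnet (153.118.160.0)


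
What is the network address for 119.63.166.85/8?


IP:   01110111.00111111.10100110.01010101
Mask: 11111111.00000000.00000000.00000000
AND operation:
Net:  01110111.00000000.00000000.00000000
Network: 119.0.0.0/8


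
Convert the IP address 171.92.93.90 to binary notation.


171 = 10101011
92 = 01011100
93 = 01011101
90 = 01011010
Binary: 10101011.01011100.01011101.01011010


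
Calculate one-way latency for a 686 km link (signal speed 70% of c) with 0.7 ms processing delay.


Speed = 0.7 * 3e5 km/s = 210000 km/s
Propagation delay = 686 / 210000 = 0.0033 s = 3.2667 ms
Processing delay = 0.7 ms
Total one-way latency = 3.9667 ms


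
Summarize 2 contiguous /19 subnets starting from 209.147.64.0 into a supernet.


Original prefix: /19
Number of subnets: 2 = 2^1
New prefix = 19 - 1 = 18
Supernet: 209.147.64.0/18


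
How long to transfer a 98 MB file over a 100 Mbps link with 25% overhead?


Effective throughput = 100 * (1 - 25/100) = 75 Mbps
File size in Mb = 98 * 8 = 784 Mb
Time = 784 / 75
Time = 10.4533 seconds


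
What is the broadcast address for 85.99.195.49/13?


Network: 85.96.0.0/13
Host bits = 19
Set all host bits to 1:
Broadcast: 85.103.255.255


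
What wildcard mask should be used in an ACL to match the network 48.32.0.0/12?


Subnet mask: 255.240.0.0
Wildcard = 255.255.255.255 - subnet mask
255 - 255 = 0
255 - 240 = 15
255 - 0 = 255
255 - 0 = 255
Wildcard: 0.15.255.255


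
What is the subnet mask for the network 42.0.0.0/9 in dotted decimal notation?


/9 means 9 network bits, 23 host bits
Binary: 11111111100000000000000000000000
Mask: 255.128.0.0


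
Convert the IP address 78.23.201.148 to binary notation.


78 = 01001110
23 = 00010111
201 = 11001001
148 = 10010100
Binary: 01001110.00010111.11001001.10010100


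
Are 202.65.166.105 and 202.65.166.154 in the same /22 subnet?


Mask: 255.255.252.0
202.65.166.105 AND mask = 202.65.164.0
202.65.166.154 AND mask = 202.65.164.0
Yes, same subnet (202.65.164.0)


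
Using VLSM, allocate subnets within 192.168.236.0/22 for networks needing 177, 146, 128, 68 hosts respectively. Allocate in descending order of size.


177 hosts -> /24 (254 usable): 192.168.236.0/24
146 hosts -> /24 (254 usable): 192.168.237.0/24
128 hosts -> /24 (254 usable): 192.168.238.0/24
68 hosts -> /25 (126 usable): 192.168.239.0/25
Allocation: 192.168.236.0/24 (177 hosts, 254 usable); 192.168.237.0/24 (146 hosts, 254 usable); 192.168.238.0/24 (128 hosts, 254 usable); 192.168.239.0/25 (68 hosts, 126 usable)


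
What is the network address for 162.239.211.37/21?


IP:   10100010.11101111.11010011.00100101
Mask: 11111111.11111111.11111000.00000000
AND operation:
Net:  10100010.11101111.11010000.00000000
Network: 162.239.208.0/21


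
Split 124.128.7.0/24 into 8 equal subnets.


New prefix = 24 + 3 = 27
Each subnet has 32 addresses
  124.128.7.0/27
  124.128.7.32/27
  124.128.7.64/27
  124.128.7.96/27
  124.128.7.128/27
  124.128.7.160/27
  124.128.7.192/27
  124.128.7.224/27
Subnets: 124.128.7.0/27, 124.128.7.32/27, 124.128.7.64/27, 124.128.7.96/27, 124.128.7.128/27, 124.128.7.160/27, 124.128.7.192/27, 124.128.7.224/27


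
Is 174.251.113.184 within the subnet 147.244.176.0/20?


Subnet network: 147.244.176.0
Test IP AND mask: 174.251.112.0
No, 174.251.113.184 is not in 147.244.176.0/20


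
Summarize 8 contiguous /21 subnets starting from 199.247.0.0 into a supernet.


Original prefix: /21
Number of subnets: 8 = 2^3
New prefix = 21 - 3 = 18
Supernet: 199.247.0.0/18


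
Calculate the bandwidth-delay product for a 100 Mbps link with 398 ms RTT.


BDP = bandwidth * RTT
= 100 Mbps * 398 ms
= 100 * 1e6 * 398 / 1000 bits
= 39800000 bits
= 4975000 bytes
= 4858.3984 KB
BDP = 39800000 bits (4975000 bytes)


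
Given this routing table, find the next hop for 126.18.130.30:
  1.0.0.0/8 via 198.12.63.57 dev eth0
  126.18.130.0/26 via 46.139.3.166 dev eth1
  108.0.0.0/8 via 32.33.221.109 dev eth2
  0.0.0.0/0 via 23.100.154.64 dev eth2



Longest prefix match for 126.18.130.30:
  /8 1.0.0.0: no
  /26 126.18.130.0: MATCH
  /8 108.0.0.0: no
  /0 0.0.0.0: MATCH
Selected: next-hop 46.139.3.166 via eth1 (matched /26)


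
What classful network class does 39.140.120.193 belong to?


First octet: 39
Binary: 00100111
0xxxxxxx -> Class A (1-126)
Class A, default mask 255.0.0.0 (/8)


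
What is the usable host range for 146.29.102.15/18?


Network: 146.29.64.0
Broadcast: 146.29.127.255
First usable = network + 1
Last usable = broadcast - 1
Range: 146.29.64.1 to 146.29.127.254


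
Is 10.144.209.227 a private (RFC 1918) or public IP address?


RFC 1918 private ranges:
  10.0.0.0/8 (10.0.0.0 - 10.255.255.255)
  172.16.0.0/12 (172.16.0.0 - 172.31.255.255)
  192.168.0.0/16 (192.168.0.0 - 192.168.255.255)
Private (in 10.0.0.0/8)


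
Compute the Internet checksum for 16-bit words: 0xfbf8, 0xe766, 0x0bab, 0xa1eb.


Sum all words (with carry folding):
+ 0xfbf8 = 0xfbf8
+ 0xe766 = 0xe35f
+ 0x0bab = 0xef0a
+ 0xa1eb = 0x90f6
One's complement: ~0x90f6
Checksum = 0x6f09


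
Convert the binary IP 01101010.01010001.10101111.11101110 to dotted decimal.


01101010 = 106
01010001 = 81
10101111 = 175
11101110 = 238
IP: 106.81.175.238


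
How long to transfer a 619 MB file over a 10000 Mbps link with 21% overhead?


Effective throughput = 10000 * (1 - 21/100) = 7900 Mbps
File size in Mb = 619 * 8 = 4952 Mb
Time = 4952 / 7900
Time = 0.6268 seconds


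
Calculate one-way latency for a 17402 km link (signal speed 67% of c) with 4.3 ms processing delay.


Speed = 0.67 * 3e5 km/s = 201000 km/s
Propagation delay = 17402 / 201000 = 0.0866 s = 86.5771 ms
Processing delay = 4.3 ms
Total one-way latency = 90.8771 ms


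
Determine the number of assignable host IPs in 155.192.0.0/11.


Host bits = 32 - 11 = 21
Total addresses = 2^21 = 2097152
Usable = total - 2 (network and broadcast)
Usable hosts: 2097150


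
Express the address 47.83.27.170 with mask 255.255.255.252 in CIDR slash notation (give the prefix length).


Binary: 11111111.11111111.11111111.11111100
Count leading 1s
Prefix: /30


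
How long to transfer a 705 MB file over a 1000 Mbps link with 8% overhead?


Effective throughput = 1000 * (1 - 8/100) = 920 Mbps
File size in Mb = 705 * 8 = 5640 Mb
Time = 5640 / 920
Time = 6.1304 seconds


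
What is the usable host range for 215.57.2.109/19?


Network: 215.57.0.0
Broadcast: 215.57.31.255
First usable = network + 1
Last usable = broadcast - 1
Range: 215.57.0.1 to 215.57.31.254


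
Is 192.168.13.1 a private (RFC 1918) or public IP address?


RFC 1918 private ranges:
  10.0.0.0/8 (10.0.0.0 - 10.255.255.255)
  172.16.0.0/12 (172.16.0.0 - 172.31.255.255)
  192.168.0.0/16 (192.168.0.0 - 192.168.255.255)
Private (in 192.168.0.0/16)


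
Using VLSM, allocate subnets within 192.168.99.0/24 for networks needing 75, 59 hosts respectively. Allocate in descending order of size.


75 hosts -> /25 (126 usable): 192.168.99.0/25
59 hosts -> /26 (62 usable): 192.168.99.128/26
Allocation: 192.168.99.0/25 (75 hosts, 126 usable); 192.168.99.128/26 (59 hosts, 62 usable)
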